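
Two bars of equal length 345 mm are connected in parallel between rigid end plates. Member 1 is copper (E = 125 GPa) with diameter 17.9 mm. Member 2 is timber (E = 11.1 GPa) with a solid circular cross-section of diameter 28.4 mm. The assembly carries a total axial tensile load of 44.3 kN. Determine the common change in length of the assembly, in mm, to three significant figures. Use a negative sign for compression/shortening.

A_1 = 251.6 mm².
A_2 = 633.5 mm².
Equal strain + equilibrium ⇒ each member carries load in proportion to AE: A₁E₁ = 31460000 N, A₂E₂ = 7032000 N, ΣAE = 38490000 N.
δ = PL/ΣAE = 44300·345/38490000 = 0.3971 mm.

0.397 mm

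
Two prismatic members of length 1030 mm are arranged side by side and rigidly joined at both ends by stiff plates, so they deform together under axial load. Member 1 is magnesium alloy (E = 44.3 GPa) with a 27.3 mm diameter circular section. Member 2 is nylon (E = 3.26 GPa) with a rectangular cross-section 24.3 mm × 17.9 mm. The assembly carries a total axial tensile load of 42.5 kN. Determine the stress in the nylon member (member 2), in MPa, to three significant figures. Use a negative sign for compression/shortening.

5.07 MPa

A_1 = 585.3 mm².
A_2 = 435 mm².
Equal strain + equilibrium ⇒ each member carries load in proportion to AE: A₁E₁ = 25930000 N, A₂E₂ = 1418000 N, ΣAE = 27350000 N.
σ₂ = P·E₂/ΣAE = 42500·3260/27350000 = 5.066 MPa.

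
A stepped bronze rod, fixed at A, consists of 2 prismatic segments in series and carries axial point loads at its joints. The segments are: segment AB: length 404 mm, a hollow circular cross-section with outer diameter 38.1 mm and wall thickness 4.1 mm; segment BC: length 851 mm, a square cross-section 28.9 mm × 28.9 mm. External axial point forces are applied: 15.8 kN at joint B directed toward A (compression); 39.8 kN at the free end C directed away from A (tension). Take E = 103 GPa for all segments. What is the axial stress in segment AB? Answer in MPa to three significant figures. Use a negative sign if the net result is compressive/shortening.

54.8 MPa

Internal axial forces (sectioning from the free end, tension +): N_BC = 39.8 kN, N_AB = 24 kN.
A_AB = 437.9 mm².
σ_AB = N_AB/A_AB = 24000/437.9 = 54.8 MPa.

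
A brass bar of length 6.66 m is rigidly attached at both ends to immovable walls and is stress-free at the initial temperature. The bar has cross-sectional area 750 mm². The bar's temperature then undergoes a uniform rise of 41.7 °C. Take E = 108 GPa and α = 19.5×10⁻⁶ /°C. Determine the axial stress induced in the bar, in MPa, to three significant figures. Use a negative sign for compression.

-87.8 MPa

Free thermal expansion αLΔT = 19.5e-6 · 6660 · 41.7 = 5.416 mm.
The walls impose strain ε = −(5.416)/6660 = -8.1315e-04; σ = Eε = 108000 · -8.1315e-04 = -87.82 MPa.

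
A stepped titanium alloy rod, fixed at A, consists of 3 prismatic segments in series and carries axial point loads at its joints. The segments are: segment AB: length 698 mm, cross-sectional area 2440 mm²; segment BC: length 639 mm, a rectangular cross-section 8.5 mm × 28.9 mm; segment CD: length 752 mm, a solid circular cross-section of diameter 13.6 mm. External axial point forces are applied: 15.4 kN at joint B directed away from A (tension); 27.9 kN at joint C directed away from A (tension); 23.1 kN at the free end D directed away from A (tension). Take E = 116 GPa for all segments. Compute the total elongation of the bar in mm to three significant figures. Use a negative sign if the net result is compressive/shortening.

Internal axial forces (sectioning from the free end, tension +): N_CD = 23.1 kN, N_BC = 51 kN, N_AB = 66.4 kN.
A_BC = 245.6 mm².
A_CD = 145.3 mm².
δ_AB = 66400·698/(2440·116000) = 0.1637 mm
δ_BC = 51000·639/(245.6·116000) = 1.144 mm
δ_CD = 23100·752/(145.3·116000) = 1.031 mm
δ = Σδ_i = 2.338 mm.

2.34 mm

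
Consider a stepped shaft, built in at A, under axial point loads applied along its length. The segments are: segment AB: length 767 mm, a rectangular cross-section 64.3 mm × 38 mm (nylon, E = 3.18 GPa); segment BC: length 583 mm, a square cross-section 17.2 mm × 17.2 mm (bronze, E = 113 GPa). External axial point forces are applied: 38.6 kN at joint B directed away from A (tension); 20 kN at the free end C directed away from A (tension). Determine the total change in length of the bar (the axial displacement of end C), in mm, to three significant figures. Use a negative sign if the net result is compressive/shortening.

Internal axial forces (sectioning from the free end, tension +): N_BC = 20 kN, N_AB = 58.6 kN.
A_AB = 2443 mm².
A_BC = 295.8 mm².
δ_AB = 58600·767/(2443·3180) = 5.785 mm
δ_BC = 20000·583/(295.8·113000) = 0.3488 mm
δ = Σδ_i = 6.133 mm.

6.13 mm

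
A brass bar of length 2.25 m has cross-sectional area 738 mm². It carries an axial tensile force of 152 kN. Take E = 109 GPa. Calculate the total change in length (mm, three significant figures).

4.25 mm

δ_mech = NL/(AE) = 152000·2250/(738·109000) = 4.252 mm.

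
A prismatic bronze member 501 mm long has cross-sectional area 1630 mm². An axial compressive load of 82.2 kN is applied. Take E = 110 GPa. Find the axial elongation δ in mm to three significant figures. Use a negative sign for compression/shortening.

-0.230 mm

δ_mech = NL/(AE) = -82200·501/(1630·110000) = -0.2297 mm.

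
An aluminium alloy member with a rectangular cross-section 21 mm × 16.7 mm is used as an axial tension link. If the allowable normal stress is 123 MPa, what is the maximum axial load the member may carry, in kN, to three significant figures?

A = 350.7 mm².
P_max = σ_allow · A = 123 · 350.7 = 43140 N = 43.14 kN.

43.1 kN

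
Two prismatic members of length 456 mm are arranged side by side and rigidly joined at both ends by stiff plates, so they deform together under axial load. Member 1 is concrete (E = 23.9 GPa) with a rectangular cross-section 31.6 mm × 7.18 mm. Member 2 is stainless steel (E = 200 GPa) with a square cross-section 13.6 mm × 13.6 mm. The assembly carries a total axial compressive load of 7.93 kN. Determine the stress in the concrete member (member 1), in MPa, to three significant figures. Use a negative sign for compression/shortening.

A_1 = 226.9 mm².
A_2 = 185 mm².
Equal strain + equilibrium ⇒ each member carries load in proportion to AE: A₁E₁ = 5423000 N, A₂E₂ = 36990000 N, ΣAE = 42410000 N.
σ₁ = P·E₁/ΣAE = -7930·23900/42410000 = -4.468 MPa.

-4.47 MPa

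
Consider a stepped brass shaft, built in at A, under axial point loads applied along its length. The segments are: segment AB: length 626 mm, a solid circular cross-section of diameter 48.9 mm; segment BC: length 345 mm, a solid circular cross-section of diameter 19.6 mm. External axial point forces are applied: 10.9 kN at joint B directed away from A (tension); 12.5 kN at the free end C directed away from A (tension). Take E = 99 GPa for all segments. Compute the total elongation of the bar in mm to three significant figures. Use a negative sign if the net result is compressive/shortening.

0.223 mm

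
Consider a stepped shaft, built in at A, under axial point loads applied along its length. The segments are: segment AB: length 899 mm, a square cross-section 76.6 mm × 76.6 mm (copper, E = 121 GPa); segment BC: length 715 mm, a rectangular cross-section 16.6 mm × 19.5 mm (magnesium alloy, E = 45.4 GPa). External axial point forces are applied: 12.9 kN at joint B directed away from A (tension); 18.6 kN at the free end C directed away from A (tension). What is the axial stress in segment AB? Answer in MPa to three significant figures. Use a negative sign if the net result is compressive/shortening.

5.37 MPa

Internal axial forces (sectioning from the free end, tension +): N_BC = 18.6 kN, N_AB = 31.5 kN.
A_AB = 5868 mm².
σ_AB = N_AB/A_AB = 31500/5868 = 5.369 MPa.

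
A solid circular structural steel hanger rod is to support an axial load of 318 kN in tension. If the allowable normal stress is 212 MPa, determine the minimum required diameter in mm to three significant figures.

43.7 mm

Required area A ≥ P/σ_allow = 318000/212 = 1500 mm².
For a solid circular section, d ≥ √(4A/π) = 43.7 mm.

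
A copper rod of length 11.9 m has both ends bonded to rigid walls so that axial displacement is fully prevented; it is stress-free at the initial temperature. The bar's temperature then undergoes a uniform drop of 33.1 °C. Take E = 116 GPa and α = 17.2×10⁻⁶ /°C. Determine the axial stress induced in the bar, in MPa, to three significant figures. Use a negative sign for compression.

66.0 MPa

Free thermal expansion αLΔT = 17.2e-6 · 11900 · -33.1 = -6.775 mm.
The walls impose strain ε = −(-6.775)/11900 = 5.6932e-04; σ = Eε = 116000 · 5.6932e-04 = 66.04 MPa.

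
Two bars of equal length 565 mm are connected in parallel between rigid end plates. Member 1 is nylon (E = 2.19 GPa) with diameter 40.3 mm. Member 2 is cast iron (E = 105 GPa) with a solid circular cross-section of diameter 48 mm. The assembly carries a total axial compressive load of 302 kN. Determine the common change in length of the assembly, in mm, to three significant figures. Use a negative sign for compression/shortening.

A_1 = 1276 mm².
A_2 = 1810 mm².
Equal strain + equilibrium ⇒ each member carries load in proportion to AE: A₁E₁ = 2793000 N, A₂E₂ = 190000000 N, ΣAE = 192800000 N.
δ = PL/ΣAE = -302000·565/192800000 = -0.885 mm.

-0.885 mm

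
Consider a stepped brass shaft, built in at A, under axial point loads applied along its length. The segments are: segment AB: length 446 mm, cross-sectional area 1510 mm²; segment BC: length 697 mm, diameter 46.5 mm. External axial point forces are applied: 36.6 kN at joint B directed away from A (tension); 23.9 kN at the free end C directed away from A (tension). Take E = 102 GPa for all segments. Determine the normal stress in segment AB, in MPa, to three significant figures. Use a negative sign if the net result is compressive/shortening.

40.1 MPa

Internal axial forces (sectioning from the free end, tension +): N_BC = 23.9 kN, N_AB = 60.5 kN.
σ_AB = N_AB/A_AB = 60500/1510 = 40.07 MPa.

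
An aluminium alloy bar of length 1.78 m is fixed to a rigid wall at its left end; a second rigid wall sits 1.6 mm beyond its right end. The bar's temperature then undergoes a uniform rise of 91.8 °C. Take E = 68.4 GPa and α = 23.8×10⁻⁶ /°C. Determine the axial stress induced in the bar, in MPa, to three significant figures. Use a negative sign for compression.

-88.0 MPa

Free thermal expansion αLΔT = 23.8e-6 · 1780 · 91.8 = 3.889 mm.
The walls engage after the gap closes; constrained expansion = 3.889 − 1.6 = 2.289 mm.
The walls impose strain ε = −(2.289)/1780 = -1.2860e-03; σ = Eε = 68400 · -1.2860e-03 = -87.96 MPa.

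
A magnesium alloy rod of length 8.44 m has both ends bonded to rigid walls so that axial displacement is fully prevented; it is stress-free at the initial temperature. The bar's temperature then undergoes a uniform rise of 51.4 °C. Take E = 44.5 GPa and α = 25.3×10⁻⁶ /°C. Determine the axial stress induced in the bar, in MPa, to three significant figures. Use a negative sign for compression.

Free thermal expansion αLΔT = 25.3e-6 · 8440 · 51.4 = 10.98 mm.
The walls impose strain ε = −(10.98)/8440 = -1.3004e-03; σ = Eε = 44500 · -1.3004e-03 = -57.87 MPa.

-57.9 MPa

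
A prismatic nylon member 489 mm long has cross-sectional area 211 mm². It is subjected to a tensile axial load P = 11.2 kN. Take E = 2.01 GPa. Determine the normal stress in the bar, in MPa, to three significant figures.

53.1 MPa

σ = N/A = 11200/211 = 53.08 MPa.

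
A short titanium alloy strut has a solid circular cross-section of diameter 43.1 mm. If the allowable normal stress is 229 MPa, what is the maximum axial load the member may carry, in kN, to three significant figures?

334 kN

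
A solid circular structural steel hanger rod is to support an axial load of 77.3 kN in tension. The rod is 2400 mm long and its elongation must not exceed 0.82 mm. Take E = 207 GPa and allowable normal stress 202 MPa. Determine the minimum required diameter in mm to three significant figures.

Required area A ≥ P/σ_allow = 77300/202 = 382.7 mm².
For a solid circular section, d ≥ √(4A/π) = 22.07 mm.
Elongation limit: A ≥ PL/(Eδ_allow) = 77300·2400/(207000·0.82) = 1093 mm² ⇒ d ≥ 37.3 mm.
The elongation limit governs.

37.3 mm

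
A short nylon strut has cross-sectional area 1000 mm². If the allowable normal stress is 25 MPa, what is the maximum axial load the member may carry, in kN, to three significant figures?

P_max = σ_allow · A = 25 · 1000 = 25000 N = 25 kN.

25.0 kN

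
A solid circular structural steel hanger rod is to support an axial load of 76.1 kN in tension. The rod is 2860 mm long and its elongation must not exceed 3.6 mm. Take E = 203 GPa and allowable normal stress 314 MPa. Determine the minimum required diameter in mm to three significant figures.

19.5 mm

Required area A ≥ P/σ_allow = 76100/314 = 242.4 mm².
For a solid circular section, d ≥ √(4A/π) = 17.57 mm.
Elongation limit: A ≥ PL/(Eδ_allow) = 76100·2860/(203000·3.6) = 297.8 mm² ⇒ d ≥ 19.47 mm.
The elongation limit governs.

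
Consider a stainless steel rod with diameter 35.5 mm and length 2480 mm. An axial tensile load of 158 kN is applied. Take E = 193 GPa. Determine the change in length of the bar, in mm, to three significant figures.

2.05 mm

A = 989.8 mm².
δ_mech = NL/(AE) = 158000·2480/(989.8·193000) = 2.051 mm.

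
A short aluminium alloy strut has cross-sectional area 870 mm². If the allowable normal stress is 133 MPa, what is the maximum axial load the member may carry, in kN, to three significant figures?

116 kN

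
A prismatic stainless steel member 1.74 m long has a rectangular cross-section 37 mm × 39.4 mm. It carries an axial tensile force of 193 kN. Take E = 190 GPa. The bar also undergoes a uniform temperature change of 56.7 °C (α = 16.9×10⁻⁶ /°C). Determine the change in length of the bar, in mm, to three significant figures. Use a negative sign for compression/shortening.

2.88 mm

A = 1458 mm².
δ_mech = NL/(AE) = 193000·1740/(1458·190000) = 1.212 mm.
δ_thermal = αLΔT = 16.9e-6·1740·56.7 = 1.667 mm.
δ = δ_mech + δ_thermal = 2.88 mm.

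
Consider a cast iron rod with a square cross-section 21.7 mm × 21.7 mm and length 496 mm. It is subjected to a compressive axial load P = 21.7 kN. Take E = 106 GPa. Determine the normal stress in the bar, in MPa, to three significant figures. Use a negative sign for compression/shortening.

A = 470.9 mm².
σ = N/A = -21700/470.9 = -46.08 MPa.

-46.1 MPa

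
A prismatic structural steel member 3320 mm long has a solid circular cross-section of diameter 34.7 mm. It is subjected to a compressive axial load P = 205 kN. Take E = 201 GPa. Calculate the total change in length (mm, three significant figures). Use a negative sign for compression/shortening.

-3.58 mm

A = 945.7 mm².
δ_mech = NL/(AE) = -205000·3320/(945.7·201000) = -3.581 mm.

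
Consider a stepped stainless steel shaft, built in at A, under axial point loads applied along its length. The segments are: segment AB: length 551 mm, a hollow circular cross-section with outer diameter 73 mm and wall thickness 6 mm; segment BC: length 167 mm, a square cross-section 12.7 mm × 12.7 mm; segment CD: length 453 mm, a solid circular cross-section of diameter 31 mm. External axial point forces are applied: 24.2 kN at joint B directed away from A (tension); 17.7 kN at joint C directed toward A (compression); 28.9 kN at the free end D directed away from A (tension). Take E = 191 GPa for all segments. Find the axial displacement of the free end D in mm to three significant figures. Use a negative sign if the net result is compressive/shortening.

0.232 mm

Internal axial forces (sectioning from the free end, tension +): N_CD = 28.9 kN, N_BC = 11.2 kN, N_AB = 35.4 kN.
A_AB = 1263 mm².
A_BC = 161.3 mm².
A_CD = 754.8 mm².
δ_AB = 35400·551/(1263·191000) = 0.08086 mm
δ_BC = 11200·167/(161.3·191000) = 0.06071 mm
δ_CD = 28900·453/(754.8·191000) = 0.09081 mm
δ = Σδ_i = 0.2324 mm.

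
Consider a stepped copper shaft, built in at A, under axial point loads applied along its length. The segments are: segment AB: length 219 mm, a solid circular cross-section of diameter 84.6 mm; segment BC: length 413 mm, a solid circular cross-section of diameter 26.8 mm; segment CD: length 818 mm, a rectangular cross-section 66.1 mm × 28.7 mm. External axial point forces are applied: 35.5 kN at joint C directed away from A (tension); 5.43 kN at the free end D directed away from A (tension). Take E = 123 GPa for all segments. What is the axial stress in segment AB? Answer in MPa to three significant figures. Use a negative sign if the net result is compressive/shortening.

7.28 MPa

Internal axial forces (sectioning from the free end, tension +): N_CD = 5.43 kN, N_BC = 40.93 kN, N_AB = 40.93 kN.
A_AB = 5621 mm².
σ_AB = N_AB/A_AB = 40930/5621 = 7.281 MPa.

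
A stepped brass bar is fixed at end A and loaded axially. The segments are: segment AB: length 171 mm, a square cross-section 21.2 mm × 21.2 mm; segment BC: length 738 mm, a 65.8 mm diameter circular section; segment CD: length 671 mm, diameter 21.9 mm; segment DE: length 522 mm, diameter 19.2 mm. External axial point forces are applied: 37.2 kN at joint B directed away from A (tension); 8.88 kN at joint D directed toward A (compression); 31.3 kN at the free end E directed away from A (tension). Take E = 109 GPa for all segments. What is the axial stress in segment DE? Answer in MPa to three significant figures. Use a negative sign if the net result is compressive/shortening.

108 MPa

Internal axial forces (sectioning from the free end, tension +): N_DE = 31.3 kN, N_CD = 22.42 kN, N_BC = 22.42 kN, N_AB = 59.62 kN.
A_DE = 289.5 mm².
σ_DE = N_DE/A_DE = 31300/289.5 = 108.1 MPa.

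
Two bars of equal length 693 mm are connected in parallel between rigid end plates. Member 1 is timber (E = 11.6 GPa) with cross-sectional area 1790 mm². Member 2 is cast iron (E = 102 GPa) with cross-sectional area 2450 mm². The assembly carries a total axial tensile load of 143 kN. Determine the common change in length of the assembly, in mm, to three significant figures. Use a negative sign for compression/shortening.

0.366 mm

Equal strain + equilibrium ⇒ each member carries load in proportion to AE: A₁E₁ = 20760000 N, A₂E₂ = 249900000 N, ΣAE = 270700000 N.
δ = PL/ΣAE = 143000·693/270700000 = 0.3661 mm.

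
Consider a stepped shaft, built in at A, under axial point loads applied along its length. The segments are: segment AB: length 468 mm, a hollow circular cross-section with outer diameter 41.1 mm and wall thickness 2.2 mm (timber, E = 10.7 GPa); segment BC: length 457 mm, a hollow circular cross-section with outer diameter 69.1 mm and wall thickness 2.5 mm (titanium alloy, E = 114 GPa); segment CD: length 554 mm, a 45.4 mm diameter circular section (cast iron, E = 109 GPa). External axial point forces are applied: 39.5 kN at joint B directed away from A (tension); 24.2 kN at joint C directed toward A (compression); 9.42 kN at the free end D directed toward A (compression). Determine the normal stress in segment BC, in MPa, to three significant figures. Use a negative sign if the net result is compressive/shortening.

Internal axial forces (sectioning from the free end, tension +): N_CD = -9.42 kN, N_BC = -33.62 kN, N_AB = 5.88 kN.
A_BC = 523.1 mm².
σ_BC = N_BC/A_BC = -33620/523.1 = -64.27 MPa.

-64.3 MPa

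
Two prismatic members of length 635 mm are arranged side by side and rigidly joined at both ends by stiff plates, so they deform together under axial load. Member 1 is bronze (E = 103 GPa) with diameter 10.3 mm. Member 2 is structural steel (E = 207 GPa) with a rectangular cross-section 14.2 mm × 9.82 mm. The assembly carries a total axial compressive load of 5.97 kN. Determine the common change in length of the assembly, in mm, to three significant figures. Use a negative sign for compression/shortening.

A_1 = 83.32 mm².
A_2 = 139.4 mm².
Equal strain + equilibrium ⇒ each member carries load in proportion to AE: A₁E₁ = 8582000 N, A₂E₂ = 28860000 N, ΣAE = 37450000 N.
δ = PL/ΣAE = -5970·635/37450000 = -0.1012 mm.

-0.101 mm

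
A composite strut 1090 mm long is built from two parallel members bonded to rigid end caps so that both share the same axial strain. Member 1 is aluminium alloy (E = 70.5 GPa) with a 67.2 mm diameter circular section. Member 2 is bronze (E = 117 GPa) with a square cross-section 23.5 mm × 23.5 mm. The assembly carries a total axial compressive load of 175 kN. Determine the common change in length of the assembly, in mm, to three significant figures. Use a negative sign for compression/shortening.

-0.606 mm

A_1 = 3547 mm².
A_2 = 552.2 mm².
Equal strain + equilibrium ⇒ each member carries load in proportion to AE: A₁E₁ = 250000000 N, A₂E₂ = 64610000 N, ΣAE = 314700000 N.
δ = PL/ΣAE = -175000·1090/314700000 = -0.6062 mm.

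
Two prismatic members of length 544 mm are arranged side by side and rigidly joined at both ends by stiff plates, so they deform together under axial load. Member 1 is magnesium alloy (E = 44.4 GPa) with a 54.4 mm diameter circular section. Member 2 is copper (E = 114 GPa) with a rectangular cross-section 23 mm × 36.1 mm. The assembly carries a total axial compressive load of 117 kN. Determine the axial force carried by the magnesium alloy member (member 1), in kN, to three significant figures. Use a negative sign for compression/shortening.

A_1 = 2324 mm².
A_2 = 830.3 mm².
Equal strain + equilibrium ⇒ each member carries load in proportion to AE: A₁E₁ = 103200000 N, A₂E₂ = 94650000 N, ΣAE = 197900000 N.
F₁ = P·A₁E₁/ΣAE = -117000·103200000/197900000 = -61030 N.

-61.0 kN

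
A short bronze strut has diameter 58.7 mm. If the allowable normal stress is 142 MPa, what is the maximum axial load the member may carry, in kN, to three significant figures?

384 kN

A = 2706 mm².
P_max = σ_allow · A = 142 · 2706 = 384300 N = 384.3 kN.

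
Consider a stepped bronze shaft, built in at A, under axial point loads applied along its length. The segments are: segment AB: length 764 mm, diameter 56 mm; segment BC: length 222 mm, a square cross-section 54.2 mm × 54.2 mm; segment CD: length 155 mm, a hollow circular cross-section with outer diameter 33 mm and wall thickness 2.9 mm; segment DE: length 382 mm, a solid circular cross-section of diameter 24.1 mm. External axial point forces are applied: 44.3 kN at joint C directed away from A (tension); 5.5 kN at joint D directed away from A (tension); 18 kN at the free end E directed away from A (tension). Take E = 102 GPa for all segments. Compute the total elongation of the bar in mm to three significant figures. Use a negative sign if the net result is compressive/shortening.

Internal axial forces (sectioning from the free end, tension +): N_DE = 18 kN, N_CD = 23.5 kN, N_BC = 67.8 kN, N_AB = 67.8 kN.
A_AB = 2463 mm².
A_BC = 2938 mm².
A_CD = 274.2 mm².
A_DE = 456.2 mm².
δ_AB = 67800·764/(2463·102000) = 0.2062 mm
δ_BC = 67800·222/(2938·102000) = 0.05023 mm
δ_CD = 23500·155/(274.2·102000) = 0.1302 mm
δ_DE = 18000·382/(456.2·102000) = 0.1478 mm
δ = Σδ_i = 0.5344 mm.

0.534 mm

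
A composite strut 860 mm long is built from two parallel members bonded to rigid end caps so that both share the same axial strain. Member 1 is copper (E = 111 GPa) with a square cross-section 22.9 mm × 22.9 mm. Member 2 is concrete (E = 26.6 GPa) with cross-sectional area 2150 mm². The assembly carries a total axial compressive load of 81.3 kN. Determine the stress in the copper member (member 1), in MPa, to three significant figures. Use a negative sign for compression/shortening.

-78.2 MPa

A_1 = 524.4 mm².
Equal strain + equilibrium ⇒ each member carries load in proportion to AE: A₁E₁ = 58210000 N, A₂E₂ = 57190000 N, ΣAE = 115400000 N.
σ₁ = P·E₁/ΣAE = -81300·111000/115400000 = -78.2 MPa.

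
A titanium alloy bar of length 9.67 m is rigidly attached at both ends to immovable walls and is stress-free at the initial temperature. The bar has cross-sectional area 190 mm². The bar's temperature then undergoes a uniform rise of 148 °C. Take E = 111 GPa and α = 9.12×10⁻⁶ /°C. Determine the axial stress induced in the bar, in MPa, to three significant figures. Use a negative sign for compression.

-150 MPa

Free thermal expansion αLΔT = 9.12e-6 · 9670 · 148 = 13.05 mm.
The walls impose strain ε = −(13.05)/9670 = -1.3498e-03; σ = Eε = 111000 · -1.3498e-03 = -149.8 MPa.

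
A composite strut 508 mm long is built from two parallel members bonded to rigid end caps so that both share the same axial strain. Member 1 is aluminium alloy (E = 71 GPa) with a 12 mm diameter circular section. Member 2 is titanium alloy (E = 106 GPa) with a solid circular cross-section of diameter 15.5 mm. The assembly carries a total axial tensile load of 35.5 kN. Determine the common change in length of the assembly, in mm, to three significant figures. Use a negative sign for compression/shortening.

A_1 = 113.1 mm².
A_2 = 188.7 mm².
Equal strain + equilibrium ⇒ each member carries load in proportion to AE: A₁E₁ = 8030000 N, A₂E₂ = 20000000 N, ΣAE = 28030000 N.
δ = PL/ΣAE = 35500·508/28030000 = 0.6434 mm.

0.643 mm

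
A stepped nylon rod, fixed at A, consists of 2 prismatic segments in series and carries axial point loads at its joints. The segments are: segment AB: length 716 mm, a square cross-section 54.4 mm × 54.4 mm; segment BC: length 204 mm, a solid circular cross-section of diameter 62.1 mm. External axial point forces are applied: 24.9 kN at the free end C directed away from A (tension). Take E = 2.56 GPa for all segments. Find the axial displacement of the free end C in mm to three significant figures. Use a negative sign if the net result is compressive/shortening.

Internal axial forces (sectioning from the free end, tension +): N_BC = 24.9 kN, N_AB = 24.9 kN.
A_AB = 2959 mm².
A_BC = 3029 mm².
δ_AB = 24900·716/(2959·2560) = 2.353 mm
δ_BC = 24900·204/(3029·2560) = 0.6551 mm
δ = Σδ_i = 3.008 mm.

3.01 mm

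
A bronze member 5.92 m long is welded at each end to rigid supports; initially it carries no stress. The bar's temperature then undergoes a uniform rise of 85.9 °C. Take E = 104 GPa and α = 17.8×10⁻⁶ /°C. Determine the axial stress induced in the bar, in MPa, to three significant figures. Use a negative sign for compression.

-159 MPa

Free thermal expansion αLΔT = 17.8e-6 · 5920 · 85.9 = 9.052 mm.
The walls impose strain ε = −(9.052)/5920 = -1.5290e-03; σ = Eε = 104000 · -1.5290e-03 = -159 MPa.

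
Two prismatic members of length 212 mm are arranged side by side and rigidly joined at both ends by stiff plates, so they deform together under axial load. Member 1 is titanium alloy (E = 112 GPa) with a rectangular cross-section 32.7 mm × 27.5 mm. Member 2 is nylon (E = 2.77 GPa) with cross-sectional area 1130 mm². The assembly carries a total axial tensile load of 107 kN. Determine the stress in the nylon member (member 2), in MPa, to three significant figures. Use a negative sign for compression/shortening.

2.85 MPa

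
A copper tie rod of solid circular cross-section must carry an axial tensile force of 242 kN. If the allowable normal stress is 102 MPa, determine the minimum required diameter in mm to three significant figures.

55.0 mm

Required area A ≥ P/σ_allow = 242000/102 = 2373 mm².
For a solid circular section, d ≥ √(4A/π) = 54.96 mm.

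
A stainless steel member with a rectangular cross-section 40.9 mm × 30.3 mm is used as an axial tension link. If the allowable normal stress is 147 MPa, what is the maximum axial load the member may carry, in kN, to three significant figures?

A = 1239 mm².
P_max = σ_allow · A = 147 · 1239 = 182200 N = 182.2 kN.

182 kN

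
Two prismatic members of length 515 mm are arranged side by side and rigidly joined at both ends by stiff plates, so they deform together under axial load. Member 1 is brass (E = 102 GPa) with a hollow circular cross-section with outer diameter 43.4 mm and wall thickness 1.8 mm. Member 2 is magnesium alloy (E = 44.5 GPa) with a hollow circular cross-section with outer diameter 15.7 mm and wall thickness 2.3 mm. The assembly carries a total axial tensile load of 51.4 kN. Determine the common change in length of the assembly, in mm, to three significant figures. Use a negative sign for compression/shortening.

0.935 mm

A_1 = 235.2 mm².
A_2 = 96.82 mm².
Equal strain + equilibrium ⇒ each member carries load in proportion to AE: A₁E₁ = 23990000 N, A₂E₂ = 4309000 N, ΣAE = 28300000 N.
δ = PL/ΣAE = 51400·515/28300000 = 0.9353 mm.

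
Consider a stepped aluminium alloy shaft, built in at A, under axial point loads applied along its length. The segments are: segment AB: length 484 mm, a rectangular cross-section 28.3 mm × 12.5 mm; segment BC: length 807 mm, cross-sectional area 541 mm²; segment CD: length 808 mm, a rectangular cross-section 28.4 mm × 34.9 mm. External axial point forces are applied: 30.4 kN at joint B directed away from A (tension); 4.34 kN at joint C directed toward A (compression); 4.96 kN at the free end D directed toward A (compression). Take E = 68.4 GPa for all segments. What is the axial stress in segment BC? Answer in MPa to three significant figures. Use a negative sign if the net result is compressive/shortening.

Internal axial forces (sectioning from the free end, tension +): N_CD = -4.96 kN, N_BC = -9.3 kN, N_AB = 21.1 kN.
σ_BC = N_BC/A_BC = -9300/541 = -17.19 MPa.

-17.2 MPa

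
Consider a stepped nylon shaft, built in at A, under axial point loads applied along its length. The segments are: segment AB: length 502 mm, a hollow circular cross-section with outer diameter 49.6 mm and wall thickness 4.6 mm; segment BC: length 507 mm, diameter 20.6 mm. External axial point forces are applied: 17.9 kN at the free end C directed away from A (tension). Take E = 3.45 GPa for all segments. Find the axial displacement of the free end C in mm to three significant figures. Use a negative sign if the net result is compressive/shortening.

11.9 mm

Internal axial forces (sectioning from the free end, tension +): N_BC = 17.9 kN, N_AB = 17.9 kN.
A_AB = 650.3 mm².
A_BC = 333.3 mm².
δ_AB = 17900·502/(650.3·3450) = 4.005 mm
δ_BC = 17900·507/(333.3·3450) = 7.893 mm
δ = Σδ_i = 11.9 mm.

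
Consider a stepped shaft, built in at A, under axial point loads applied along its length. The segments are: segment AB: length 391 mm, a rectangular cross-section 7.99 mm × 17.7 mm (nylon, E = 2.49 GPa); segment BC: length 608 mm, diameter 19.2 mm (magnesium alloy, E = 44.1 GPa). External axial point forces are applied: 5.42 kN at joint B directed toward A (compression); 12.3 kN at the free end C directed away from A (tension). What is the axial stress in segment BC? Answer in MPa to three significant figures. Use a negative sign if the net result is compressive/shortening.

Internal axial forces (sectioning from the free end, tension +): N_BC = 12.3 kN, N_AB = 6.88 kN.
A_BC = 289.5 mm².
σ_BC = N_BC/A_BC = 12300/289.5 = 42.48 MPa.

42.5 MPa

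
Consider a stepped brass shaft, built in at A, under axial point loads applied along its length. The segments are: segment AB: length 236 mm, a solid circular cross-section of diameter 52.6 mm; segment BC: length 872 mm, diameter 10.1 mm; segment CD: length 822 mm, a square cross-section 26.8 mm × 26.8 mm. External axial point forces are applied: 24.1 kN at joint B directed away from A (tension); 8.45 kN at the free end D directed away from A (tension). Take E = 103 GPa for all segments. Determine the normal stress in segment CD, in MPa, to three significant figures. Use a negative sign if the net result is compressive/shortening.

11.8 MPa

Internal axial forces (sectioning from the free end, tension +): N_CD = 8.45 kN, N_BC = 8.45 kN, N_AB = 32.55 kN.
A_CD = 718.2 mm².
σ_CD = N_CD/A_CD = 8450/718.2 = 11.76 MPa.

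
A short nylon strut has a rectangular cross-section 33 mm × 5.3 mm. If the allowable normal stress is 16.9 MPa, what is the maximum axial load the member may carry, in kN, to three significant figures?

2.96 kN

A = 174.9 mm².
P_max = σ_allow · A = 16.9 · 174.9 = 2956 N = 2.956 kN.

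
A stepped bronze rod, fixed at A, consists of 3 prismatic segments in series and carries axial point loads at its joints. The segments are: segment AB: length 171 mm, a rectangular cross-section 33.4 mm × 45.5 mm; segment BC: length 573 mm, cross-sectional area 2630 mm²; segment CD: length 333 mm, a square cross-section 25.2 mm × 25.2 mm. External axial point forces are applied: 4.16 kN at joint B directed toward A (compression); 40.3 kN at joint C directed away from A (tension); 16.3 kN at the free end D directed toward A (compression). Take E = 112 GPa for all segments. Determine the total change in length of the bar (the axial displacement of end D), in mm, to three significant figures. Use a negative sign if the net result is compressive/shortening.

-0.00970 mm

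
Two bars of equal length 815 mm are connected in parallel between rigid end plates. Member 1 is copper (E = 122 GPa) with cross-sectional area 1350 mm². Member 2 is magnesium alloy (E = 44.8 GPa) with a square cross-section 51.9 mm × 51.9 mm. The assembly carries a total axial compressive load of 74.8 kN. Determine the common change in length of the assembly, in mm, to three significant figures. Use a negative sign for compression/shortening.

A_2 = 2694 mm².
Equal strain + equilibrium ⇒ each member carries load in proportion to AE: A₁E₁ = 164700000 N, A₂E₂ = 120700000 N, ΣAE = 285400000 N.
δ = PL/ΣAE = -74800·815/285400000 = -0.2136 mm.

-0.214 mm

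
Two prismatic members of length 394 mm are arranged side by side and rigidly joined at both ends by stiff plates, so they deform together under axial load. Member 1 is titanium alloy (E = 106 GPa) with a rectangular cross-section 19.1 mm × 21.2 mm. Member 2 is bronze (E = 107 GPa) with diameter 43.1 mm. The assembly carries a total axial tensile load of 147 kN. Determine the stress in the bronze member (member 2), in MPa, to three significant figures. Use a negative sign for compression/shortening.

79.0 MPa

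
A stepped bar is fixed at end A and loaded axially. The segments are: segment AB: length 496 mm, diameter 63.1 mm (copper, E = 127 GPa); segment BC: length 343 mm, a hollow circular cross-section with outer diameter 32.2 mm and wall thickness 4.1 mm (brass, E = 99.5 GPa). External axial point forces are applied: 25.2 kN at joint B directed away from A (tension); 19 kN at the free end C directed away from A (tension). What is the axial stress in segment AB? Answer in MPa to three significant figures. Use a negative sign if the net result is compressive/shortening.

14.1 MPa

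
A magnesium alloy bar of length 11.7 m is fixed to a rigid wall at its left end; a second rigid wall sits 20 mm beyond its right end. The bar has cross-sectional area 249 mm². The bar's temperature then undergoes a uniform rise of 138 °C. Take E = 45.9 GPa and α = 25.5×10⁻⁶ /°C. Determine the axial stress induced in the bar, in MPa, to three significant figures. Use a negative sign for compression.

-83.1 MPa

Free thermal expansion αLΔT = 25.5e-6 · 11700 · 138 = 41.17 mm.
The walls engage after the gap closes; constrained expansion = 41.17 − 20 = 21.17 mm.
The walls impose strain ε = −(21.17)/11700 = -1.8096e-03; σ = Eε = 45900 · -1.8096e-03 = -83.06 MPa.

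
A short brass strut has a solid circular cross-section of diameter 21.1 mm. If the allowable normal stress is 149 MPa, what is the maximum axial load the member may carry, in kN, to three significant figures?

52.1 kN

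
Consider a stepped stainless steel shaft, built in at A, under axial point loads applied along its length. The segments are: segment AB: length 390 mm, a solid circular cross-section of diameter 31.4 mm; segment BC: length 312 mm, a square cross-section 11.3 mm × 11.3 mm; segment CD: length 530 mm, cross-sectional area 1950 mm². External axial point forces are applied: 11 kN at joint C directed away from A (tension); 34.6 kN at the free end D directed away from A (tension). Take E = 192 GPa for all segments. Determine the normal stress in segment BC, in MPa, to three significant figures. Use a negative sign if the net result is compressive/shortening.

357 MPa

Internal axial forces (sectioning from the free end, tension +): N_CD = 34.6 kN, N_BC = 45.6 kN, N_AB = 45.6 kN.
A_BC = 127.7 mm².
σ_BC = N_BC/A_BC = 45600/127.7 = 357.1 MPa.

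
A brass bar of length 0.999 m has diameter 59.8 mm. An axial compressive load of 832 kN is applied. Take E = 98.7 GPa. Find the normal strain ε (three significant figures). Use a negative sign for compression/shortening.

-0.00300

A = 2809 mm².
σ = N/A = -296.2 MPa; ε = σ/E = -296.2/98700 = -3.001e-03.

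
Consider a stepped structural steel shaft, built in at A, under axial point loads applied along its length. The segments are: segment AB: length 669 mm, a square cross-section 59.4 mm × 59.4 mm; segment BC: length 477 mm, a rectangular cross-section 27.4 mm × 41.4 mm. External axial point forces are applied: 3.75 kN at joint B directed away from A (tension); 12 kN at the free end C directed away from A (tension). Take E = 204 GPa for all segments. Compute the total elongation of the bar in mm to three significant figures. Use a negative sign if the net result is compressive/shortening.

Internal axial forces (sectioning from the free end, tension +): N_BC = 12 kN, N_AB = 15.75 kN.
A_AB = 3528 mm².
A_BC = 1134 mm².
δ_AB = 15750·669/(3528·204000) = 0.01464 mm
δ_BC = 12000·477/(1134·204000) = 0.02474 mm
δ = Σδ_i = 0.03937 mm.

0.0394 mm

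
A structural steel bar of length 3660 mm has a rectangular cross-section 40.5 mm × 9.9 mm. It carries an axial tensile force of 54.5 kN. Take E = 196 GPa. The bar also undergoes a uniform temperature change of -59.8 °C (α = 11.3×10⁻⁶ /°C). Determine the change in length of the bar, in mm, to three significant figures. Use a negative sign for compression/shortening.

A = 400.9 mm².
δ_mech = NL/(AE) = 54500·3660/(400.9·196000) = 2.538 mm.
δ_thermal = αLΔT = 11.3e-6·3660·-59.8 = -2.473 mm.
δ = δ_mech + δ_thermal = 0.06502 mm.

0.0650 mm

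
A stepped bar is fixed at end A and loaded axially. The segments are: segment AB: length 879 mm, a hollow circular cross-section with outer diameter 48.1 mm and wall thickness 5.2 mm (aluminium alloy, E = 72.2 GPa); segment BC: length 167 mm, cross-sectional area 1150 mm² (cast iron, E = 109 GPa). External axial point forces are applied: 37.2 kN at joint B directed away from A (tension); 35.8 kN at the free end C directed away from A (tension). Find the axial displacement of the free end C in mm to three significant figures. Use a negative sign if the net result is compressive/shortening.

1.32 mm

Internal axial forces (sectioning from the free end, tension +): N_BC = 35.8 kN, N_AB = 73 kN.
A_AB = 700.8 mm².
δ_AB = 73000·879/(700.8·72200) = 1.268 mm
δ_BC = 35800·167/(1150·109000) = 0.0477 mm
δ = Σδ_i = 1.316 mm.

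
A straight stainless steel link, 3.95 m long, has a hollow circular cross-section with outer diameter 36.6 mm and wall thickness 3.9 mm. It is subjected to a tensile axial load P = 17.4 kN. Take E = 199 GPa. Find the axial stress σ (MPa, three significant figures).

43.4 MPa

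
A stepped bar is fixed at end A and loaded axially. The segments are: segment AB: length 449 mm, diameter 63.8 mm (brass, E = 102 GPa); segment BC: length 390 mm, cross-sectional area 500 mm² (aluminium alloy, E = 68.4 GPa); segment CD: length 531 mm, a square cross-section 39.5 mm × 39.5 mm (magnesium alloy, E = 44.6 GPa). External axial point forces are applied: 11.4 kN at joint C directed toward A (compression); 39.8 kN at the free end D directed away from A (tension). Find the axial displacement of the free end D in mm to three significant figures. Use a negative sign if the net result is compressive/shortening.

0.667 mm

Internal axial forces (sectioning from the free end, tension +): N_CD = 39.8 kN, N_BC = 28.4 kN, N_AB = 28.4 kN.
A_AB = 3197 mm².
A_CD = 1560 mm².
δ_AB = 28400·449/(3197·102000) = 0.03911 mm
δ_BC = 28400·390/(500·68400) = 0.3239 mm
δ_CD = 39800·531/(1560·44600) = 0.3037 mm
δ = Σδ_i = 0.6667 mm.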